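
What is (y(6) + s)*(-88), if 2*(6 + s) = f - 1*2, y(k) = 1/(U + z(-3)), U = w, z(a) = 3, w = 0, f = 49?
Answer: -4708/3 ≈ -1569.3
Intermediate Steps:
U = 0
y(k) = 1/3 (y(k) = 1/(0 + 3) = 1/3)
s = 35/2 (s = -6 + (49 - 1*2)/2 = -6 + (49 - 2)/2 = -6 + (1/2)*47 = -6 + 47/2 = 35/2 ≈ 17.500)
(y(6) + s)*(-88) = (1/3 + 35/2)*(-88) = (107/6)*(-88) = -4708/3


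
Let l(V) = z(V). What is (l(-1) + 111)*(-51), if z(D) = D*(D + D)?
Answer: -5763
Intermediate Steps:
z(D) = 2*D² (z(D) = D*(2*D) = 2*D²)
l(V) = 2*V²
(l(-1) + 111)*(-51) = (2*(-1)² + 111)*(-51) = (2*1 + 111)*(-51) = (2 + 111)*(-51) = 113*(-51) = -5763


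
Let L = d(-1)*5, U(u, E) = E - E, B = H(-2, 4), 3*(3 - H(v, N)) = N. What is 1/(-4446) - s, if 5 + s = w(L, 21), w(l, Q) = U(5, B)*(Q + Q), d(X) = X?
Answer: 22229/4446 ≈ 4.9998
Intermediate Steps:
H(v, N) = 3 - N/3
B = 5/3 (B = 3 - 1/3*4 = 3 - 4/3 = 5/3 ≈ 1.6667)
U(u, E) = 0
L = -5 (L = -1*5 = -5)
w(l, Q) = 0 (w(l, Q) = 0*(Q + Q) = 0*(2*Q) = 0)
s = -5 (s = -5 + 0 = -5)
1/(-4446) - s = 1/(-4446) - 1*(-5) = -1/4446 + 5 = 22229/4446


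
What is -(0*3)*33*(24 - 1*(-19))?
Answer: 0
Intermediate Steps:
-(0*3)*33*(24 - 1*(-19)) = -0*33*(24 + 19) = -0*43 = -1*0 = 0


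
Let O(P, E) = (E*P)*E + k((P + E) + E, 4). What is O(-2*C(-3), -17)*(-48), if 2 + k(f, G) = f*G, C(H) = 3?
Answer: 91008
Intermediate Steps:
k(f, G) = -2 + G*f (k(f, G) = -2 + f*G = -2 + G*f)
O(P, E) = -2 + 4*P + 8*E + P*E² (O(P, E) = (E*P)*E + (-2 + 4*((P + E) + E)) = P*E² + (-2 + 4*((E + P) + E)) = P*E² + (-2 + 4*(P + 2*E)) = P*E² + (-2 + (4*P + 8*E)) = P*E² + (-2 + 4*P + 8*E) = -2 + 4*P + 8*E + P*E²)
O(-2*C(-3), -17)*(-48) = (-2 + 4*(-2*3) + 8*(-17) - 2*3*(-17)²)*(-48) = (-2 + 4*(-6) - 136 - 6*289)*(-48) = (-2 - 24 - 136 - 1734)*(-48) = -1896*(-48) = 91008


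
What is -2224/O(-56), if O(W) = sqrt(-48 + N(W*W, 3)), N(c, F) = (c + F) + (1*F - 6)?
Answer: -556*sqrt(193)/193 ≈ -40.022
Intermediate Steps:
N(c, F) = -6 + c + 2*F (N(c, F) = (F + c) + (F - 6) = (F + c) + (-6 + F) = -6 + c + 2*F)
O(W) = sqrt(-48 + W**2) (O(W) = sqrt(-48 + (-6 + W*W + 2*3)) = sqrt(-48 + (-6 + W**2 + 6)) = sqrt(-48 + W**2))
-2224/O(-56) = -2224/sqrt(-48 + (-56)**2) = -2224/sqrt(-48 + 3136) = -2224*sqrt(193)/772 = -556*sqrt(193)/193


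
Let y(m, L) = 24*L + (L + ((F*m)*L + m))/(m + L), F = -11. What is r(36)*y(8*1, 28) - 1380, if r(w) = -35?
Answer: -202855/9 ≈ -22539.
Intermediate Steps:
y(m, L) = 24*L + (L + m - 11*L*m)/(L + m) (y(m, L) = 24*L + (L + ((-11*m)*L + m))/(m + L) = 24*L + (L + (-11*L*m + m))/(L + m) = 24*L + (L + (m - 11*L*m))/(L + m) = 24*L + (L + m - 11*L*m)/(L + m))
r(36)*y(8*1, 28) - 1380 = -35*(28 + 8*1 + 24*28² + 13*28*(8*1))/(28 + 8*1) - 1380 = -35*(28 + 8 + 24*784 + 13*28*8)/(28 + 8) - 1380 = -35*(28 + 8 + 18816 + 2912)/36 - 1380 = -35*21764/36 - 1380 = -35*5441/9 - 1380 = -190435/9 - 1380 = -202855/9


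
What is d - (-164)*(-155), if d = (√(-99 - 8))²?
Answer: -25527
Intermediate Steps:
d = -107 (d = (√(-107))² = (I*√107)² = -107)
d - (-164)*(-155) = -107 - (-164)*(-155) = -107 - 1*25420 = -107 - 25420 = -25527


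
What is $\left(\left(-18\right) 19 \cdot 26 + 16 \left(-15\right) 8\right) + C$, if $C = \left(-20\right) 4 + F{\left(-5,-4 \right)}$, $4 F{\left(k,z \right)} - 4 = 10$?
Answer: $- \frac{21777}{2} \approx -10889.0$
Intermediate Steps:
$F{\left(k,z \right)} = \frac{7}{2}$ ($F{\left(k,z \right)} = 1 + \frac{1}{4} \cdot 10 = 1 + \frac{5}{2} = \frac{7}{2}$)
$C = - \frac{153}{2}$ ($C = \left(-20\right) 4 + \frac{7}{2} = -80 + \frac{7}{2} = - \frac{153}{2} \approx -76.5$)
$\left(\left(-18\right) 19 \cdot 26 + 16 \left(-15\right) 8\right) + C = \left(\left(-18\right) 19 \cdot 26 + 16 \left(-15\right) 8\right) - \frac{153}{2} = \left(\left(-342\right) 26 - 1920\right) - \frac{153}{2} = \left(-8892 - 1920\right) - \frac{153}{2} = -10812 - \frac{153}{2} = - \frac{21777}{2}$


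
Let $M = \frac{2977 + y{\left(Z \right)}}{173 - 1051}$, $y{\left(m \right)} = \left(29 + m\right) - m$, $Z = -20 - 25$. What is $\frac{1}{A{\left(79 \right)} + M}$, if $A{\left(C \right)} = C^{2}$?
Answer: $\frac{439}{2738296} \approx 0.00016032$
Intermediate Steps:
$Z = -45$
$y{\left(m \right)} = 29$
$M = - \frac{1503}{439}$ ($M = \frac{2977 + 29}{173 - 1051} = \frac{3006}{-878} = 3006 \left(- \frac{1}{878}\right) = - \frac{1503}{439} \approx -3.4237$)
$\frac{1}{A{\left(79 \right)} + M} = \frac{1}{79^{2} - \frac{1503}{439}} = \frac{1}{6241 - \frac{1503}{439}} = \frac{1}{\frac{2738296}{439}} = \frac{439}{2738296}$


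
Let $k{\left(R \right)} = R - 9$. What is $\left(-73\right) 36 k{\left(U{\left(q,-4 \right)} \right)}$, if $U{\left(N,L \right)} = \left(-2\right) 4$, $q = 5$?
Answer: $44676$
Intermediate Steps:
$U{\left(N,L \right)} = -8$
$k{\left(R \right)} = -9 + R$
$\left(-73\right) 36 k{\left(U{\left(q,-4 \right)} \right)} = \left(-73\right) 36 \left(-9 - 8\right) = \left(-2628\right) \left(-17\right) = 44676$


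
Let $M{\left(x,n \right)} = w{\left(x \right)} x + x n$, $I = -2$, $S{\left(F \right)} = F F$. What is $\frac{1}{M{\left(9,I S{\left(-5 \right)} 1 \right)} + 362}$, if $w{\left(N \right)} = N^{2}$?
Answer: $\frac{1}{641} \approx 0.0015601$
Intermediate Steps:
$S{\left(F \right)} = F^{2}$
$M{\left(x,n \right)} = x^{3} + n x$ ($M{\left(x,n \right)} = x^{2} x + x n = x^{3} + n x$)
$\frac{1}{M{\left(9,I S{\left(-5 \right)} 1 \right)} + 362} = \frac{1}{9 \left(- 2 \left(-5\right)^{2} \cdot 1 + 9^{2}\right) + 362} = \frac{1}{9 \left(\left(-2\right) 25 \cdot 1 + 81\right) + 362} = \frac{1}{9 \left(\left(-50\right) 1 + 81\right) + 362} = \frac{1}{9 \left(-50 + 81\right) + 362} = \frac{1}{9 \cdot 31 + 362} = \frac{1}{279 + 362} = \frac{1}{641}$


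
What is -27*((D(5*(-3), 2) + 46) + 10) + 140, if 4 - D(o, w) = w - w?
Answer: -1480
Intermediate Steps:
D(o, w) = 4 (D(o, w) = 4 - (w - w) = 4 - 1*0 = 4 + 0 = 4)
-27*((D(5*(-3), 2) + 46) + 10) + 140 = -27*((4 + 46) + 10) + 140 = -27*(50 + 10) + 140 = -27*60 + 140 = -1620 + 140 = -1480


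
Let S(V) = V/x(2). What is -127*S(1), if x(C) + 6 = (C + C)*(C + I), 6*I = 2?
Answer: -381/10 ≈ -38.100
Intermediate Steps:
I = 1/3 (I = (1/6)*2 = 1/3 ≈ 0.33333)
x(C) = -6 + 2*C*(1/3 + C) (x(C) = -6 + (C + C)*(C + 1/3) = -6 + (2*C)*(1/3 + C) = -6 + 2*C*(1/3 + C))
S(V) = 3*V/10 (S(V) = V/(-6 + 2*2**2 + (2/3)*2) = V/(-6 + 2*4 + 4/3) = V/(-6 + 8 + 4/3) = V/(10/3) = V*(3/10) = 3*V/10)
-127*S(1) = -381/10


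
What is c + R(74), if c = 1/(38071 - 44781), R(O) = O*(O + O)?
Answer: 73487919/6710 ≈ 10952.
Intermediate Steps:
R(O) = 2*O² (R(O) = O*(2*O) = 2*O²)
c = -1/6710 (c = 1/(-6710) = -1/6710 ≈ -0.00014903)
c + R(74) = -1/6710 + 2*74² = -1/6710 + 2*5476 = -1/6710 + 10952 = 73487919/6710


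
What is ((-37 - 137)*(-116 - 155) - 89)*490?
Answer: 23061850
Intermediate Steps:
((-37 - 137)*(-116 - 155) - 89)*490 = (-174*(-271) - 89)*490 = (47154 - 89)*490 = 47065*490 = 23061850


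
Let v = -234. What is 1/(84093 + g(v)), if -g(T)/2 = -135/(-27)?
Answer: 1/84083 ≈ 1.1893e-5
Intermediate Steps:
g(T) = -10 (g(T) = -(-270)/(-27) = -(-270)*(-1)/27 = -2*5 = -10)
1/(84093 + g(v)) = 1/(84093 - 10) = 1/84083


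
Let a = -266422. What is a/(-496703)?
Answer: 266422/496703 ≈ 0.53638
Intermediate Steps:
a/(-496703) = -266422/(-496703) = -266422*(-1/496703) = 266422/496703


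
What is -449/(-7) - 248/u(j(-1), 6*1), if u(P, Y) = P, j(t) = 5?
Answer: 509/35 ≈ 14.543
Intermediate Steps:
-449/(-7) - 248/u(j(-1), 6*1) = -449/(-7) - 248/5 = -449*(-⅐) - 248*⅕ = 449/7 - 248/5 = 509/35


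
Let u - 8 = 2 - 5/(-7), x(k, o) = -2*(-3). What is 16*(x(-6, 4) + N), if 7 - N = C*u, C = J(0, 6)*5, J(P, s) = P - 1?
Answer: 7456/7 ≈ 1065.1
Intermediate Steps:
J(P, s) = -1 + P
x(k, o) = 6
C = -5 (C = (-1 + 0)*5 = -1*5 = -5)
u = 75/7 (u = 8 + (2 - 5/(-7)) = 8 + (2 - 5*(-⅐)) = 8 + (2 + 5/7) = 8 + 19/7 = 75/7 ≈ 10.714)
N = 424/7 (N = 7 - (-5)*75/7 = 7 - 1*(-375/7) = 7 + 375/7 = 424/7 ≈ 60.571)
16*(x(-6, 4) + N) = 16*(6 + 424/7) = 16*(466/7) = 7456/7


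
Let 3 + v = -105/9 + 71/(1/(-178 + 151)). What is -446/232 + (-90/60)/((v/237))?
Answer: -1168571/672220 ≈ -1.7384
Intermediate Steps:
v = -5795/3 (v = -3 + (-105/9 + 71/(1/(-178 + 151))) = -3 + (-105*1/9 + 71/(1/(-27))) = -3 + (-35/3 + 71/(-1/27)) = -3 + (-35/3 + 71*(-27)) = -3 + (-35/3 - 1917) = -3 - 5786/3 = -5795/3 ≈ -1931.7)
-446/232 + (-90/60)/((v/237)) = -446/232 + (-90/60)/((-5795/3/237)) = -446*1/232 + (-90*1/60)/((-5795/3*1/237)) = -223/116 - 3/(2*(-5795/711)) = -223/116 - 3/2*(-711/5795) = -223/116 + 2133/11590 = -1168571/672220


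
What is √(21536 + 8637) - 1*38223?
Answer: -38223 + √30173 ≈ -38049.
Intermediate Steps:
√(21536 + 8637) - 1*38223 = √30173 - 38223 = -38223 + √30173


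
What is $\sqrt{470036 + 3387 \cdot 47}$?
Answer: $5 \sqrt{25169} \approx 793.24$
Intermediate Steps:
$\sqrt{470036 + 3387 \cdot 47} = \sqrt{470036 + 159189} = \sqrt{629225} = 5 \sqrt{25169}$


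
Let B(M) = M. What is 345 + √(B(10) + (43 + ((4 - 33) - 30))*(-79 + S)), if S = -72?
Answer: 345 + √2426 ≈ 394.25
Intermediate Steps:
345 + √(B(10) + (43 + ((4 - 33) - 30))*(-79 + S)) = 345 + √(10 + (43 + ((4 - 33) - 30))*(-79 - 72)) = 345 + √(10 + (43 + (-29 - 30))*(-151)) = 345 + √(10 + (43 - 59)*(-151)) = 345 + √(10 - 16*(-151)) = 345 + √(10 + 2416) = 345 + √2426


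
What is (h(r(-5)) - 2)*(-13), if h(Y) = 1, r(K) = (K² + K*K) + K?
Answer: 13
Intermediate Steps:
r(K) = K + 2*K² (r(K) = (K² + K²) + K = 2*K² + K = K + 2*K²)
(h(r(-5)) - 2)*(-13) = (1 - 2)*(-13) = -1*(-13) = 13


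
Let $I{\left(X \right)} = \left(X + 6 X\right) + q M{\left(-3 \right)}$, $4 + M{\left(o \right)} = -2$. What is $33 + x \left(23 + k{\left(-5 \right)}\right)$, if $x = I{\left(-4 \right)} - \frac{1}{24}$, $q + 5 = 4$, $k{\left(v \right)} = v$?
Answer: $- \frac{1455}{4} \approx -363.75$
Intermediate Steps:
$q = -1$ ($q = -5 + 4 = -1$)
$M{\left(o \right)} = -6$ ($M{\left(o \right)} = -4 - 2 = -6$)
$I{\left(X \right)} = 6 + 7 X$ ($I{\left(X \right)} = \left(X + 6 X\right) - -6 = 7 X + 6 = 6 + 7 X$)
$x = - \frac{529}{24}$ ($x = \left(6 + 7 \left(-4\right)\right) - \frac{1}{24} = \left(6 - 28\right) - \frac{1}{24} = -22 - \frac{1}{24} = - \frac{529}{24} \approx -22.042$)
$33 + x \left(23 + k{\left(-5 \right)}\right) = 33 - \frac{529 \left(23 - 5\right)}{24} = 33 - \frac{1587}{4} = - \frac{1455}{4}$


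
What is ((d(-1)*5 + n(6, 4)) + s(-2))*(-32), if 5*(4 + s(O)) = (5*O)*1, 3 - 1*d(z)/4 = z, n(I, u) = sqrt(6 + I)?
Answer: -2368 - 64*sqrt(3) ≈ -2478.9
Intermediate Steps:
d(z) = 12 - 4*z
s(O) = -4 + O (s(O) = -4 + ((5*O)*1)/5 = -4 + (5*O)/5 = -4 + O)
((d(-1)*5 + n(6, 4)) + s(-2))*(-32) = (((12 - 4*(-1))*5 + sqrt(6 + 6)) + (-4 - 2))*(-32) = (((12 + 4)*5 + sqrt(12)) - 6)*(-32) = ((16*5 + 2*sqrt(3)) - 6)*(-32) = ((80 + 2*sqrt(3)) - 6)*(-32) = (74 + 2*sqrt(3))*(-32) = -2368 - 64*sqrt(3)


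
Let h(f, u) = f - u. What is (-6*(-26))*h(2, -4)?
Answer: 936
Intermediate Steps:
(-6*(-26))*h(2, -4) = (-6*(-26))*(2 - 1*(-4)) = 156*(2 + 4) = 156*6 = 936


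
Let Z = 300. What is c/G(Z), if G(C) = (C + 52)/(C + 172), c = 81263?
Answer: 4794517/44 ≈ 1.0897e+5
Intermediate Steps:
G(C) = (52 + C)/(172 + C)
c/G(Z) = 81263/(((52 + 300)/(172 + 300))) = 81263/((352/472)) = 81263/(((1/472)*352)) = 81263/(44/59) = 81263*(59/44) = 4794517/44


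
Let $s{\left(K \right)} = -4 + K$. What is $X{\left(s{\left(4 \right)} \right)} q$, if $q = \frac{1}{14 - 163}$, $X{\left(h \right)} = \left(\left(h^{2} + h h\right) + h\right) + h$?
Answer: $0$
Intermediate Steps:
$X{\left(h \right)} = 2 h + 2 h^{2}$ ($X{\left(h \right)} = \left(\left(h^{2} + h^{2}\right) + h\right) + h = \left(2 h^{2} + h\right) + h = \left(h + 2 h^{2}\right) + h = 2 h + 2 h^{2}$)
$q = - \frac{1}{149}$ ($q = \frac{1}{-149} = - \frac{1}{149} \approx -0.0067114$)
$X{\left(s{\left(4 \right)} \right)} q = 2 \left(-4 + 4\right) \left(1 + \left(-4 + 4\right)\right) \left(- \frac{1}{149}\right) = 2 \cdot 0 \left(1 + 0\right) \left(- \frac{1}{149}\right) = 2 \cdot 0 \cdot 1 \left(- \frac{1}{149}\right) = 0 \left(- \frac{1}{149}\right) = 0$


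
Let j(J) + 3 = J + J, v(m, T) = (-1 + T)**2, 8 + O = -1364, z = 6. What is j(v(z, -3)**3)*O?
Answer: -11235308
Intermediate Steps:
O = -1372 (O = -8 - 1364 = -1372)
j(J) = -3 + 2*J (j(J) = -3 + (J + J) = -3 + 2*J)
j(v(z, -3)**3)*O = (-3 + 2*((-1 - 3)**2)**3)*(-1372) = (-3 + 2*((-4)**2)**3)*(-1372) = (-3 + 2*16**3)*(-1372) = (-3 + 2*4096)*(-1372) = (-3 + 8192)*(-1372) = 8189*(-1372) = -11235308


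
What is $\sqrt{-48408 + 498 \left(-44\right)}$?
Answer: $4 i \sqrt{4395} \approx 265.18 i$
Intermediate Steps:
$\sqrt{-48408 + 498 \left(-44\right)} = \sqrt{-48408 - 21912} = \sqrt{-70320} = 4 i \sqrt{4395}$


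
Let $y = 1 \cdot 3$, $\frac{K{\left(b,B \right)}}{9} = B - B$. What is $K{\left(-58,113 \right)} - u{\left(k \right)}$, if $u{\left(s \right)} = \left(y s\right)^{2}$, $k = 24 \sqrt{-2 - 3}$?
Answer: $25920$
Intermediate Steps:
$K{\left(b,B \right)} = 0$ ($K{\left(b,B \right)} = 9 \left(B - B\right) = 9 \cdot 0 = 0$)
$k = 24 i \sqrt{5}$ ($k = 24 \sqrt{-5} = 24 i \sqrt{5} \approx 53.666 i$)
$y = 3$
$u{\left(s \right)} = 9 s^{2}$ ($u{\left(s \right)} = \left(3 s\right)^{2} = 9 s^{2}$)
$K{\left(-58,113 \right)} - u{\left(k \right)} = 0 - 9 \left(24 i \sqrt{5}\right)^{2} = 0 - 9 \left(-2880\right) = 0 - -25920 = 0 + 25920 = 25920$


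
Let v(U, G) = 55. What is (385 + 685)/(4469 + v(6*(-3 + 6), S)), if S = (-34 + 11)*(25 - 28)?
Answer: 535/2262 ≈ 0.23652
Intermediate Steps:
S = 69 (S = -23*(-3) = 69)
(385 + 685)/(4469 + v(6*(-3 + 6), S)) = (385 + 685)/(4469 + 55) = 1070/4524 = 1070*(1/4524) = 535/2262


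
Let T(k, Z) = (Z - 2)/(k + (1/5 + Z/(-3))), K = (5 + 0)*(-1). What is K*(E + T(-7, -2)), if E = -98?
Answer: 11195/23 ≈ 486.74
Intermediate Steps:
K = -5 (K = 5*(-1) = -5)
T(k, Z) = (-2 + Z)/(⅕ + k - Z/3) (T(k, Z) = (-2 + Z)/(k + (1*(⅕) + Z*(-⅓))) = (-2 + Z)/(k + (⅕ - Z/3)) = (-2 + Z)/(⅕ + k - Z/3))
K*(E + T(-7, -2)) = -5*(-98 + 15*(-2 - 2)/(3 - 5*(-2) + 15*(-7))) = -5*(-98 + 15*(-4)/(3 + 10 - 105)) = -5*(-98 + 15*(-4)/(-92)) = -5*(-98 + 15*(-1/92)*(-4)) = -5*(-98 + 15/23) = -5*(-2239/23) = 11195/23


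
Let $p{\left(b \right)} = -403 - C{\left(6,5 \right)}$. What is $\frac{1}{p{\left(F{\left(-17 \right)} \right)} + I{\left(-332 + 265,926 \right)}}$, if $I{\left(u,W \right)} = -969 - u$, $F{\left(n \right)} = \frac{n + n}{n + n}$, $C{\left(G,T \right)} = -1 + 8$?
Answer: $- \frac{1}{1312} \approx -0.0007622$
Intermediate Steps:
$C{\left(G,T \right)} = 7$
$F{\left(n \right)} = 1$ ($F{\left(n \right)} = \frac{2 n}{2 n} = 2 n \frac{1}{2 n} = 1$)
$p{\left(b \right)} = -410$ ($p{\left(b \right)} = -403 - 7 = -410$)
$\frac{1}{p{\left(F{\left(-17 \right)} \right)} + I{\left(-332 + 265,926 \right)}} = \frac{1}{-410 - 902} = \frac{1}{-1312} = - \frac{1}{1312}$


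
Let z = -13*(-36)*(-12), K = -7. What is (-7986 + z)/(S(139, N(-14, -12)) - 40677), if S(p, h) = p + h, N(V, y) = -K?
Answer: 13602/40531 ≈ 0.33560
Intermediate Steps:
N(V, y) = 7 (N(V, y) = -1*(-7) = 7)
z = -5616 (z = 468*(-12) = -5616)
S(p, h) = h + p
(-7986 + z)/(S(139, N(-14, -12)) - 40677) = (-7986 - 5616)/((7 + 139) - 40677) = -13602/(146 - 40677) = -13602/(-40531) = -13602*(-1/40531) = 13602/40531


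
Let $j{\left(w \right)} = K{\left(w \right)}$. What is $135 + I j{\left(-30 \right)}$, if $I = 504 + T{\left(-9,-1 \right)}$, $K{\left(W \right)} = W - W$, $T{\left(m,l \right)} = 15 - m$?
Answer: $135$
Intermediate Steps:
$K{\left(W \right)} = 0$
$j{\left(w \right)} = 0$
$I = 528$ ($I = 504 + \left(15 - -9\right) = 504 + \left(15 + 9\right) = 504 + 24 = 528$)
$135 + I j{\left(-30 \right)} = 135 + 528 \cdot 0 = 135 + 0 = 135$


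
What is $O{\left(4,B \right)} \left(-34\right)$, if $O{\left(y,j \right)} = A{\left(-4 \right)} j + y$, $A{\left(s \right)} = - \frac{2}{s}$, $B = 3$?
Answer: $-187$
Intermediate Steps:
$O{\left(y,j \right)} = y + \frac{j}{2}$ ($O{\left(y,j \right)} = - \frac{2}{-4} j + y = \left(-2\right) \left(- \frac{1}{4}\right) j + y = \frac{j}{2} + y = y + \frac{j}{2}$)
$O{\left(4,B \right)} \left(-34\right) = \left(4 + \frac{1}{2} \cdot 3\right) \left(-34\right) = \left(4 + \frac{3}{2}\right) \left(-34\right) = \frac{11}{2} \left(-34\right) = -187$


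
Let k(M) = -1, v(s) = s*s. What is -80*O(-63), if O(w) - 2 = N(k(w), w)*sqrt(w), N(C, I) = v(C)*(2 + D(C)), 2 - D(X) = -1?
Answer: -160 - 1200*I*sqrt(7) ≈ -160.0 - 3174.9*I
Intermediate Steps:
D(X) = 3 (D(X) = 2 - 1*(-1) = 2 + 1 = 3)
v(s) = s**2
N(C, I) = 5*C**2 (N(C, I) = C**2*(2 + 3) = C**2*5 = 5*C**2)
O(w) = 2 + 5*sqrt(w) (O(w) = 2 + (5*(-1)**2)*sqrt(w) = 2 + (5*1)*sqrt(w) = 2 + 5*sqrt(w))
-80*O(-63) = -80*(2 + 5*sqrt(-63)) = -80*(2 + 5*(3*I*sqrt(7))) = -80*(2 + 15*I*sqrt(7)) = -160 - 1200*I*sqrt(7)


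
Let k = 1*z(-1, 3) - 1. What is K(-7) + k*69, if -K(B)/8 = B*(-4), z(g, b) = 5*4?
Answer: 1087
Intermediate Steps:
z(g, b) = 20
K(B) = 32*B (K(B) = -8*B*(-4) = -(-32)*B = 32*B)
k = 19 (k = 1*20 - 1 = 20 - 1 = 19)
K(-7) + k*69 = 32*(-7) + 19*69 = -224 + 1311 = 1087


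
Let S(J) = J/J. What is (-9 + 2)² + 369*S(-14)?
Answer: 418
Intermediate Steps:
S(J) = 1
(-9 + 2)² + 369*S(-14) = (-9 + 2)² + 369*1 = (-7)² + 369 = 49 + 369 = 418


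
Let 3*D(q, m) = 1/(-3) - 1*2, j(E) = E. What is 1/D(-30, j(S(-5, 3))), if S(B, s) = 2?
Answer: -9/7 ≈ -1.2857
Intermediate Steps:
D(q, m) = -7/9 (D(q, m) = (1/(-3) - 1*2)/3 = (-1/3 - 2)/3 = (1/3)*(-7/3) = -7/9)
1/D(-30, j(S(-5, 3))) = 1/(-7/9) = -9/7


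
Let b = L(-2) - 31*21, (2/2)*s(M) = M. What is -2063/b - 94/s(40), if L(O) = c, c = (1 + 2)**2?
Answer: 5543/6420 ≈ 0.86340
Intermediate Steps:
c = 9 (c = 3**2 = 9)
L(O) = 9
s(M) = M
b = -642 (b = 9 - 31*21 = 9 - 651 = -642)
-2063/b - 94/s(40) = -2063/(-642) - 94/40 = -2063*(-1/642) - 94*1/40 = 2063/642 - 47/20 = 5543/6420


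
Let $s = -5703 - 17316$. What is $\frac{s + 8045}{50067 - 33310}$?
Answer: $- \frac{14974}{16757} \approx -0.8936$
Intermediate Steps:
$s = -23019$
$\frac{s + 8045}{50067 - 33310} = \frac{-23019 + 8045}{50067 - 33310} = - \frac{14974}{16757}$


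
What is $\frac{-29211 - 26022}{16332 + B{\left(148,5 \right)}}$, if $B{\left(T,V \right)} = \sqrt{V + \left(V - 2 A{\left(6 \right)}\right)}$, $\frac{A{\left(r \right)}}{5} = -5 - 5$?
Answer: $- \frac{26531334}{7845121} + \frac{3249 \sqrt{110}}{15690242} \approx -3.3797$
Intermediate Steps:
$A{\left(r \right)} = -50$ ($A{\left(r \right)} = 5 \left(-5 - 5\right) = 5 \left(-10\right) = -50$)
$B{\left(T,V \right)} = \sqrt{100 + 2 V}$ ($B{\left(T,V \right)} = \sqrt{V + \left(V - -100\right)} = \sqrt{V + \left(V + 100\right)} = \sqrt{V + \left(100 + V\right)} = \sqrt{100 + 2 V}$)
$\frac{-29211 - 26022}{16332 + B{\left(148,5 \right)}} = \frac{-29211 - 26022}{16332 + \sqrt{100 + 2 \cdot 5}} = - \frac{55233}{16332 + \sqrt{100 + 10}} = - \frac{55233}{16332 + \sqrt{110}}$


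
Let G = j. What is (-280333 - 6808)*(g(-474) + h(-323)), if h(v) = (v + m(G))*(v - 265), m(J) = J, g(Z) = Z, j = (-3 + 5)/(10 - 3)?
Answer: -54350622762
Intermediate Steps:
j = 2/7 ≈ 0.28571
G = 2/7 ≈ 0.28571
h(v) = (-265 + v)*(2/7 + v) (h(v) = (v + 2/7)*(v - 265) = (2/7 + v)*(-265 + v) = (-265 + v)*(2/7 + v))
(-280333 - 6808)*(g(-474) + h(-323)) = (-280333 - 6808)*(-474 + (-530/7 + (-323)² - 1853/7*(-323))) = -287141*(-474 + (-530/7 + 104329 + 598519/7)) = -287141*(-474 + 189756) = -287141*189282 = -54350622762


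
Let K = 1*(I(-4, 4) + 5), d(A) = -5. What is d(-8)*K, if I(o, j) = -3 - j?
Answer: 10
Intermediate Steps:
K = -2 (K = 1*((-3 - 1*4) + 5) = 1*((-3 - 4) + 5) = 1*(-7 + 5) = 1*(-2) = -2)
d(-8)*K = -5*(-2) = 10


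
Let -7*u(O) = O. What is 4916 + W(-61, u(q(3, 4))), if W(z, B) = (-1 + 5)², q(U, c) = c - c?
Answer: 4932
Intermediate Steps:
q(U, c) = 0
u(O) = -O/7
W(z, B) = 16 (W(z, B) = 4² = 16)
4916 + W(-61, u(q(3, 4))) = 4916 + 16 = 4932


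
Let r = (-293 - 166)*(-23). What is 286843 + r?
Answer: 297400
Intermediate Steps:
r = 10557 (r = -459*(-23) = 10557)
286843 + r = 286843 + 10557 = 297400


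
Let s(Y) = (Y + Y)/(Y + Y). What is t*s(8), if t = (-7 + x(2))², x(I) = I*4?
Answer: 1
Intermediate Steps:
s(Y) = 1 (s(Y) = (2*Y)/((2*Y)) = (2*Y)*(1/(2*Y)) = 1)
x(I) = 4*I
t = 1 (t = (-7 + 4*2)² = (-7 + 8)² = 1² = 1)
t*s(8) = 1*1 = 1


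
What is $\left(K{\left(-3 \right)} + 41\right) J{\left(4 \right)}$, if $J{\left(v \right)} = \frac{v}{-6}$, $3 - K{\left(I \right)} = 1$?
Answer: $- \frac{86}{3} \approx -28.667$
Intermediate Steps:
$K{\left(I \right)} = 2$ ($K{\left(I \right)} = 3 - 1 = 2$)
$J{\left(v \right)} = - \frac{v}{6}$ ($J{\left(v \right)} = v \left(- \frac{1}{6}\right) = - \frac{v}{6}$)
$\left(K{\left(-3 \right)} + 41\right) J{\left(4 \right)} = \left(2 + 41\right) \left(\left(- \frac{1}{6}\right) 4\right) = 43 \left(- \frac{2}{3}\right) = - \frac{86}{3}$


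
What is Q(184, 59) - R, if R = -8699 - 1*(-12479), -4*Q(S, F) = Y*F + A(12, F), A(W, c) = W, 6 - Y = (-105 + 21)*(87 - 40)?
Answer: -124209/2 ≈ -62105.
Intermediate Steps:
Y = 3954 (Y = 6 - (-105 + 21)*(87 - 40) = 6 - (-84)*47 = 6 - 1*(-3948) = 6 + 3948 = 3954)
Q(S, F) = -3 - 1977*F/2 (Q(S, F) = -(3954*F + 12)/4 = -(12 + 3954*F)/4 = -3 - 1977*F/2)
R = 3780 (R = -8699 + 12479 = 3780)
Q(184, 59) - R = (-3 - 1977/2*59) - 1*3780 = (-3 - 116643/2) - 3780 = -116649/2 - 3780 = -124209/2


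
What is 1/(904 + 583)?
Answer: 1/1487 ≈ 0.00067249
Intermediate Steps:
1/(904 + 583) = 1/1487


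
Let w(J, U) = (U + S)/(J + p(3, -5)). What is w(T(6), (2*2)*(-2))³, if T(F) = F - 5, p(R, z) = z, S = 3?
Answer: 125/64 ≈ 1.9531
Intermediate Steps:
T(F) = -5 + F
w(J, U) = (3 + U)/(-5 + J) (w(J, U) = (U + 3)/(J - 5) = (3 + U)/(-5 + J))
w(T(6), (2*2)*(-2))³ = ((3 + (2*2)*(-2))/(-5 + (-5 + 6)))³ = ((3 + 4*(-2))/(-5 + 1))³ = ((3 - 8)/(-4))³ = (-¼*(-5))³ = (5/4)³ = 125/64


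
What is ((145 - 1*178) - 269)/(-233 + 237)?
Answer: -151/2 ≈ -75.500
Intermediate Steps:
((145 - 1*178) - 269)/(-233 + 237) = ((145 - 178) - 269)/4 = (-33 - 269)*(¼) = -302*¼ = -151/2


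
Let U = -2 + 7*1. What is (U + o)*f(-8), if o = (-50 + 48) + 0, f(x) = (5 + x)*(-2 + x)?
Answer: 90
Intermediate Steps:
f(x) = (-2 + x)*(5 + x)
U = 5 (U = -2 + 7 = 5)
o = -2 (o = -2 + 0 = -2)
(U + o)*f(-8) = (5 - 2)*(-10 + (-8)**2 + 3*(-8)) = 3*(-10 + 64 - 24) = 3*30 = 90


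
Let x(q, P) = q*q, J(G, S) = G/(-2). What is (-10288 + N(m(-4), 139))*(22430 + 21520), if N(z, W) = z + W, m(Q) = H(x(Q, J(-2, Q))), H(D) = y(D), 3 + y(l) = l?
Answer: -445477200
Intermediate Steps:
y(l) = -3 + l
J(G, S) = -G/2 (J(G, S) = G*(-1/2) = -G/2)
x(q, P) = q**2
H(D) = -3 + D
m(Q) = -3 + Q**2
N(z, W) = W + z
(-10288 + N(m(-4), 139))*(22430 + 21520) = (-10288 + (139 + (-3 + (-4)**2)))*(22430 + 21520) = (-10288 + (139 + (-3 + 16)))*43950 = (-10288 + (139 + 13))*43950 = (-10288 + 152)*43950 = -10136*43950 = -445477200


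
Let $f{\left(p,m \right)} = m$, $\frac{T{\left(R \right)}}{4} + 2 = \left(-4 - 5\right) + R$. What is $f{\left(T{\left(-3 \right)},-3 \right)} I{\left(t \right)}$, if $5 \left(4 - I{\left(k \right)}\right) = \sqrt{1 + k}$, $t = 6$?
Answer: $-12 + \frac{3 \sqrt{7}}{5} \approx -10.413$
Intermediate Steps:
$T{\left(R \right)} = -44 + 4 R$ ($T{\left(R \right)} = -8 + 4 \left(\left(-4 - 5\right) + R\right) = -8 + 4 \left(-9 + R\right) = -8 + \left(-36 + 4 R\right) = -44 + 4 R$)
$I{\left(k \right)} = 4 - \frac{\sqrt{1 + k}}{5}$
$f{\left(T{\left(-3 \right)},-3 \right)} I{\left(t \right)} = - 3 \left(4 - \frac{\sqrt{1 + 6}}{5}\right) = - 3 \left(4 - \frac{\sqrt{7}}{5}\right) = -12 + \frac{3 \sqrt{7}}{5}$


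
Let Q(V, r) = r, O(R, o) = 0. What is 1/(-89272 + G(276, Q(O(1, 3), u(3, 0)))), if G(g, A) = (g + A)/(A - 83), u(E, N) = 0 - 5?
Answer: -88/7856207 ≈ -1.1201e-5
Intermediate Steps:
u(E, N) = -5
G(g, A) = (A + g)/(-83 + A)
1/(-89272 + G(276, Q(O(1, 3), u(3, 0)))) = 1/(-89272 + (-5 + 276)/(-83 - 5)) = 1/(-89272 + 271/(-88)) = 1/(-89272 - 1/88*271) = 1/(-89272 - 271/88) = 1/(-7856207/88) = -88/7856207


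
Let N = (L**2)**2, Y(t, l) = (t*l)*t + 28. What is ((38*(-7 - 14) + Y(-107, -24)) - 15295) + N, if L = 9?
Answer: -284280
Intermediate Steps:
Y(t, l) = 28 + l*t**2 (Y(t, l) = (l*t)*t + 28 = l*t**2 + 28 = 28 + l*t**2)
N = 6561 (N = (9**2)**2 = 81**2 = 6561)
((38*(-7 - 14) + Y(-107, -24)) - 15295) + N = ((38*(-7 - 14) + (28 - 24*(-107)**2)) - 15295) + 6561 = ((38*(-21) + (28 - 24*11449)) - 15295) + 6561 = ((-798 + (28 - 274776)) - 15295) + 6561 = ((-798 - 274748) - 15295) + 6561 = (-275546 - 15295) + 6561 = -290841 + 6561 = -284280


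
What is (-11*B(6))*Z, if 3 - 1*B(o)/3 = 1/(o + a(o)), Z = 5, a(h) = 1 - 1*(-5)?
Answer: -1925/4 ≈ -481.25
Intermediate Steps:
a(h) = 6 (a(h) = 1 + 5 = 6)
B(o) = 9 - 3/(6 + o) (B(o) = 9 - 3/(o + 6) = 9 - 3/(6 + o))
(-11*B(6))*Z = -33*(17 + 3*6)/(6 + 6)*5 = -33*(17 + 18)/12*5 = -33*35/12*5 = -11*35/4*5 = -385/4*5 = -1925/4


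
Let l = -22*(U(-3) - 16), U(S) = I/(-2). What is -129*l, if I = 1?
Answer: -46827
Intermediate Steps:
U(S) = -½ (U(S) = 1/(-2) = 1*(-½) = -½)
l = 363 (l = -22*(-½ - 16) = -22*(-33/2) = 363)
-129*l = -129*363 = -46827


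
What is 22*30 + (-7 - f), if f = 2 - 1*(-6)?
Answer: 645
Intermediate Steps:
f = 8 (f = 2 + 6 = 8)
22*30 + (-7 - f) = 22*30 + (-7 - 1*8) = 660 + (-7 - 8) = 660 - 15 = 645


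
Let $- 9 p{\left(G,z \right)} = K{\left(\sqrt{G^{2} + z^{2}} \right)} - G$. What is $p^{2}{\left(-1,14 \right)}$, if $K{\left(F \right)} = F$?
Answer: $\frac{\left(1 + \sqrt{197}\right)^{2}}{81} \approx 2.791$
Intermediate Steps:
$p{\left(G,z \right)} = - \frac{\sqrt{G^{2} + z^{2}}}{9} + \frac{G}{9}$ ($p{\left(G,z \right)} = - \frac{\sqrt{G^{2} + z^{2}} - G}{9} = - \frac{\sqrt{G^{2} + z^{2}}}{9} + \frac{G}{9}$)
$p^{2}{\left(-1,14 \right)} = \left(- \frac{\sqrt{\left(-1\right)^{2} + 14^{2}}}{9} + \frac{1}{9} \left(-1\right)\right)^{2} = \left(- \frac{\sqrt{1 + 196}}{9} - \frac{1}{9}\right)^{2} = \left(- \frac{\sqrt{197}}{9} - \frac{1}{9}\right)^{2} = \left(- \frac{1}{9} - \frac{\sqrt{197}}{9}\right)^{2}$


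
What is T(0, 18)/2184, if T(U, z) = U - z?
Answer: -3/364 ≈ -0.0082418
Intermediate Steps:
T(0, 18)/2184 = (0 - 1*18)/2184 = (0 - 18)*(1/2184) = -18*1/2184 = -3/364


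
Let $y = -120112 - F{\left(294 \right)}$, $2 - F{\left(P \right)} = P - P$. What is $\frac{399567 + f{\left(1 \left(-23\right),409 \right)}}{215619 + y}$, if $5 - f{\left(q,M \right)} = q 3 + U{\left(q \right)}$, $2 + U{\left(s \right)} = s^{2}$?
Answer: $\frac{133038}{31835} \approx 4.179$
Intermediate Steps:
$F{\left(P \right)} = 2$ ($F{\left(P \right)} = 2 - \left(P - P\right) = 2 - 0 = 2 + 0 = 2$)
$U{\left(s \right)} = -2 + s^{2}$
$y = -120114$ ($y = -120112 - 2 = -120114$)
$f{\left(q,M \right)} = 7 - q^{2} - 3 q$ ($f{\left(q,M \right)} = 5 - \left(q 3 + \left(-2 + q^{2}\right)\right) = 5 - \left(3 q + \left(-2 + q^{2}\right)\right) = 5 - \left(-2 + q^{2} + 3 q\right) = 7 - q^{2} - 3 q$)
$\frac{399567 + f{\left(1 \left(-23\right),409 \right)}}{215619 + y} = \frac{399567 - \left(-7 + \left(1 \left(-23\right)\right)^{2} + 3 \cdot 1 \left(-23\right)\right)}{215619 - 120114} = \frac{399567 - 453}{95505} = \left(399567 + \left(7 - 529 + 69\right)\right) \frac{1}{95505} = \left(399567 - 453\right) \frac{1}{95505} = 399114 \cdot \frac{1}{95505} = \frac{133038}{31835}$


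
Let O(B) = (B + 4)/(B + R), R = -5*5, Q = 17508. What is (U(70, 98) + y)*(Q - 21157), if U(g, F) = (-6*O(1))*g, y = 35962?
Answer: -263089251/2 ≈ -1.3154e+8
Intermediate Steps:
R = -25
O(B) = (4 + B)/(-25 + B) (O(B) = (B + 4)/(B - 25) = (4 + B)/(-25 + B))
U(g, F) = 5*g/4 (U(g, F) = (-6*(4 + 1)/(-25 + 1))*g = (-6*5/(-24))*g = (-(-1)*5/4)*g = (-6*(-5/24))*g = 5*g/4)
(U(70, 98) + y)*(Q - 21157) = ((5/4)*70 + 35962)*(17508 - 21157) = (175/2 + 35962)*(-3649) = (72099/2)*(-3649) = -263089251/2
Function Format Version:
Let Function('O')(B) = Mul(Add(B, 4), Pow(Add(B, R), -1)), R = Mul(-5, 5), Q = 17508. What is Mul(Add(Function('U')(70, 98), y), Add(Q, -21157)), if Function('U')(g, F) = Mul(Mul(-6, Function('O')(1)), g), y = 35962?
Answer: Rational(-263089251, 2) ≈ -1.3154e+8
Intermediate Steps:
R = -25
Function('O')(B) = Mul(Pow(Add(-25, B), -1), Add(4, B)) (Function('O')(B) = Mul(Add(B, 4), Pow(Add(B, -25), -1)) = Mul(Add(4, B), Pow(Add(-25, B), -1)) = Mul(Pow(Add(-25, B), -1), Add(4, B)))
Function('U')(g, F) = Mul(Rational(5, 4), g) (Function('U')(g, F) = Mul(Mul(-6, Mul(Pow(Add(-25, 1), -1), Add(4, 1))), g) = Mul(Mul(-6, Mul(Pow(-24, -1), 5)), g) = Mul(Mul(-6, Mul(Rational(-1, 24), 5)), g) = Mul(Mul(-6, Rational(-5, 24)), g) = Mul(Rational(5, 4), g))
Mul(Add(Function('U')(70, 98), y), Add(Q, -21157)) = Mul(Add(Mul(Rational(5, 4), 70), 35962), Add(17508, -21157)) = Mul(Add(Rational(175, 2), 35962), -3649) = Mul(Rational(72099, 2), -3649) = Rational(-263089251, 2)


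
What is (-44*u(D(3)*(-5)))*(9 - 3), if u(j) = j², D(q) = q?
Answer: -59400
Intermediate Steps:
(-44*u(D(3)*(-5)))*(9 - 3) = (-44*(3*(-5))²)*(9 - 3) = -44*(-15)²*6 = -44*225*6 = -9900*6 = -59400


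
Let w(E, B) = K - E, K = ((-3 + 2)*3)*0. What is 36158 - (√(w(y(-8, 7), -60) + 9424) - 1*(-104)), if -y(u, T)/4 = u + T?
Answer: 36054 - 2*√2355 ≈ 35957.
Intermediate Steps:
y(u, T) = -4*T - 4*u (y(u, T) = -4*(u + T) = -4*(T + u) = -4*T - 4*u)
K = 0 (K = -1*3*0 = -3*0 = 0)
w(E, B) = -E (w(E, B) = 0 - E = -E)
36158 - (√(w(y(-8, 7), -60) + 9424) - 1*(-104)) = 36158 - (√(-(-4*7 - 4*(-8)) + 9424) - 1*(-104)) = 36158 - (√(-(-28 + 32) + 9424) + 104) = 36158 - (√(-1*4 + 9424) + 104) = 36158 - (√(-4 + 9424) + 104) = 36158 - (√9420 + 104) = 36158 - (2*√2355 + 104) = 36158 - (104 + 2*√2355) = 36158 + (-104 - 2*√2355) = 36054 - 2*√2355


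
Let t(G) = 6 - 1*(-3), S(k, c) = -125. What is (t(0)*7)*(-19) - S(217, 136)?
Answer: -1072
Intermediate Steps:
t(G) = 9 (t(G) = 6 + 3 = 9)
(t(0)*7)*(-19) - S(217, 136) = (9*7)*(-19) - 1*(-125) = 63*(-19) + 125 = -1197 + 125 = -1072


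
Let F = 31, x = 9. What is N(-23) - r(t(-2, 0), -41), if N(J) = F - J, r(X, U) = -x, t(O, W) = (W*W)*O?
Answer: 63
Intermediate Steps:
t(O, W) = O*W² (t(O, W) = W²*O = O*W²)
r(X, U) = -9 (r(X, U) = -1*9 = -9)
N(J) = 31 - J
N(-23) - r(t(-2, 0), -41) = (31 - 1*(-23)) - 1*(-9) = (31 + 23) + 9 = 54 + 9 = 63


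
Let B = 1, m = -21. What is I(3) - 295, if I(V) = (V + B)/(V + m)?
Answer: -2657/9 ≈ -295.22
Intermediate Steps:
I(V) = (1 + V)/(-21 + V) (I(V) = (V + 1)/(V - 21) = (1 + V)/(-21 + V))
I(3) - 295 = (1 + 3)/(-21 + 3) - 295 = 4/(-18) - 295 = -1/18*4 - 295 = -2/9 - 295 = -2657/9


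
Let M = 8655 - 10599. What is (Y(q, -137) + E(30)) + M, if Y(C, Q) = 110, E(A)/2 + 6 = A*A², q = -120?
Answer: 52154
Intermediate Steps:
E(A) = -12 + 2*A³ (E(A) = -12 + 2*(A*A²) = -12 + 2*A³)
M = -1944
(Y(q, -137) + E(30)) + M = (110 + (-12 + 2*30³)) - 1944 = (110 + (-12 + 2*27000)) - 1944 = (110 + (-12 + 54000)) - 1944 = (110 + 53988) - 1944 = 54098 - 1944 = 52154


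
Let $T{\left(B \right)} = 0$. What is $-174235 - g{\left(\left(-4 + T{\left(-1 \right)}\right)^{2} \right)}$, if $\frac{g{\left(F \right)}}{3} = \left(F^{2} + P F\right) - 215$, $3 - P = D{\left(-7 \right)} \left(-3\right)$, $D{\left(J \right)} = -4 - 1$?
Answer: $-173782$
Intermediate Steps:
$D{\left(J \right)} = -5$
$P = -12$ ($P = 3 - \left(-5\right) \left(-3\right) = 3 - 15 = -12$)
$g{\left(F \right)} = -645 - 36 F + 3 F^{2}$ ($g{\left(F \right)} = 3 \left(\left(F^{2} - 12 F\right) - 215\right) = 3 \left(-215 + F^{2} - 12 F\right) = -645 - 36 F + 3 F^{2}$)
$-174235 - g{\left(\left(-4 + T{\left(-1 \right)}\right)^{2} \right)} = -174235 - \left(-645 - 36 \left(-4 + 0\right)^{2} + 3 \left(\left(-4 + 0\right)^{2}\right)^{2}\right) = -174235 - \left(-645 - 36 \left(-4\right)^{2} + 3 \left(\left(-4\right)^{2}\right)^{2}\right) = -174235 - \left(-645 - 576 + 3 \cdot 16^{2}\right) = -174235 - \left(-645 - 576 + 3 \cdot 256\right) = -174235 - \left(-645 - 576 + 768\right) = -174235 - -453 = -174235 + 453 = -173782$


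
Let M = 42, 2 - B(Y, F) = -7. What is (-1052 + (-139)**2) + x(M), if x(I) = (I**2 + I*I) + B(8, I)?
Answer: 21806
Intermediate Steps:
B(Y, F) = 9 (B(Y, F) = 2 - 1*(-7) = 2 + 7 = 9)
x(I) = 9 + 2*I**2 (x(I) = (I**2 + I*I) + 9 = (I**2 + I**2) + 9 = 2*I**2 + 9 = 9 + 2*I**2)
(-1052 + (-139)**2) + x(M) = (-1052 + (-139)**2) + (9 + 2*42**2) = (-1052 + 19321) + (9 + 2*1764) = 18269 + (9 + 3528) = 18269 + 3537 = 21806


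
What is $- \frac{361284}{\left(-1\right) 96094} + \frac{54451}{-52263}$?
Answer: $\frac{296725463}{109177407} \approx 2.7178$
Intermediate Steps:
$- \frac{361284}{\left(-1\right) 96094} + \frac{54451}{-52263} = - \frac{361284}{-96094} + 54451 \left(- \frac{1}{52263}\right) = \left(-361284\right) \left(- \frac{1}{96094}\right) - \frac{54451}{52263} = \frac{7854}{2089} - \frac{54451}{52263} = \frac{296725463}{109177407}$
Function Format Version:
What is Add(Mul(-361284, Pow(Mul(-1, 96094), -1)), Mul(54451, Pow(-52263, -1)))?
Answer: Rational(296725463, 109177407) ≈ 2.7178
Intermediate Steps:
Add(Mul(-361284, Pow(Mul(-1, 96094), -1)), Mul(54451, Pow(-52263, -1))) = Add(Mul(-361284, Pow(-96094, -1)), Mul(54451, Rational(-1, 52263))) = Add(Mul(-361284, Rational(-1, 96094)), Rational(-54451, 52263)) = Add(Rational(7854, 2089), Rational(-54451, 52263)) = Rational(296725463, 109177407)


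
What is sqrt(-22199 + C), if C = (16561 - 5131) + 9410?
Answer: 3*I*sqrt(151) ≈ 36.865*I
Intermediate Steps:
C = 20840 (C = 11430 + 9410 = 20840)
sqrt(-22199 + C) = sqrt(-22199 + 20840) = sqrt(-1359) = 3*I*sqrt(151)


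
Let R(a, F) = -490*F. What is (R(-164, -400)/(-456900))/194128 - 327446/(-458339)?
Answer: 5186324155547/7259523645858 ≈ 0.71442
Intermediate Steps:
(R(-164, -400)/(-456900))/194128 - 327446/(-458339) = (-490*(-400)/(-456900))/194128 - 327446/(-458339) = (196000*(-1/456900))*(1/194128) - 327446*(-1/458339) = -1960/4569*1/194128 + 46778/65477 = -245/110871354 + 46778/65477 = 5186324155547/7259523645858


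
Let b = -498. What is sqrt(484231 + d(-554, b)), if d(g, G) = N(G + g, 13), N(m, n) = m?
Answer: sqrt(483179) ≈ 695.11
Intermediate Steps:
d(g, G) = G + g
sqrt(484231 + d(-554, b)) = sqrt(484231 + (-498 - 554)) = sqrt(484231 - 1052) = sqrt(483179)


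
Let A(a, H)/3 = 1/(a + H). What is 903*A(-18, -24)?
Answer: -129/2 ≈ -64.500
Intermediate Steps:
A(a, H) = 3/(H + a) (A(a, H) = 3/(a + H) = 3/(H + a))
903*A(-18, -24) = 903*(3/(-24 - 18)) = 903*(3/(-42)) = 903*(3*(-1/42)) = 903*(-1/14) = -129/2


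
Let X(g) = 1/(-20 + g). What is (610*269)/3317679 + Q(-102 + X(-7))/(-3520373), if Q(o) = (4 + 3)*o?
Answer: 580027688515/11679467574267 ≈ 0.049662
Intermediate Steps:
Q(o) = 7*o
(610*269)/3317679 + Q(-102 + X(-7))/(-3520373) = (610*269)/3317679 + (7*(-102 + 1/(-20 - 7)))/(-3520373) = 164090*(1/3317679) + (7*(-102 + 1/(-27)))*(-1/3520373) = 164090/3317679 + (7*(-102 - 1/27))*(-1/3520373) = 164090/3317679 + (7*(-2755/27))*(-1/3520373) = 164090/3317679 - 19285/27*(-1/3520373) = 164090/3317679 + 19285/95050071 = 580027688515/11679467574267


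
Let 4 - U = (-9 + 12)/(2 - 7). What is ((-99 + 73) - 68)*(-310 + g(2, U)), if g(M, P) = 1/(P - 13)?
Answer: 612175/21 ≈ 29151.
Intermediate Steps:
U = 23/5 (U = 4 - (-9 + 12)/(2 - 7) = 4 - 3/(-5) = 4 - 3*(-1)/5 = 4 - 1*(-⅗) = 4 + ⅗ = 23/5 ≈ 4.6000)
g(M, P) = 1/(-13 + P)
((-99 + 73) - 68)*(-310 + g(2, U)) = ((-99 + 73) - 68)*(-310 + 1/(-13 + 23/5)) = (-26 - 68)*(-310 + 1/(-42/5)) = -94*(-310 - 5/42) = -94*(-13025/42) = 612175/21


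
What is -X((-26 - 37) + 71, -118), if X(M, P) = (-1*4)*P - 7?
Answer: -465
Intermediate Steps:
X(M, P) = -7 - 4*P (X(M, P) = -4*P - 7 = -7 - 4*P)
-X((-26 - 37) + 71, -118) = -(-7 - 4*(-118)) = -(-7 + 472) = -1*465 = -465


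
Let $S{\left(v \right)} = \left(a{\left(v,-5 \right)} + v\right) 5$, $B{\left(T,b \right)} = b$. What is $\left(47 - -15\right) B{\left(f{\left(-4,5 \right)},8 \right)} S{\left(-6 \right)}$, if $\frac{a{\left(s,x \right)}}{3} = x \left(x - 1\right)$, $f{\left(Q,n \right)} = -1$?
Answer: $208320$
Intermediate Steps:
$a{\left(s,x \right)} = 3 x \left(-1 + x\right)$ ($a{\left(s,x \right)} = 3 x \left(x - 1\right) = 3 x \left(-1 + x\right)$)
$S{\left(v \right)} = 450 + 5 v$ ($S{\left(v \right)} = \left(3 \left(-5\right) \left(-1 - 5\right) + v\right) 5 = \left(3 \left(-5\right) \left(-6\right) + v\right) 5 = \left(90 + v\right) 5 = 450 + 5 v$)
$\left(47 - -15\right) B{\left(f{\left(-4,5 \right)},8 \right)} S{\left(-6 \right)} = \left(47 - -15\right) 8 \left(450 + 5 \left(-6\right)\right) = \left(47 + 15\right) 8 \left(450 - 30\right) = 62 \cdot 8 \cdot 420 = 496 \cdot 420 = 208320$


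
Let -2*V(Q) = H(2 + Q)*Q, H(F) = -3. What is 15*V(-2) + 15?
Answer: -30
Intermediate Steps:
V(Q) = 3*Q/2 (V(Q) = -(-3)*Q/2 = 3*Q/2)
15*V(-2) + 15 = 15*((3/2)*(-2)) + 15 = 15*(-3) + 15 = -45 + 15 = -30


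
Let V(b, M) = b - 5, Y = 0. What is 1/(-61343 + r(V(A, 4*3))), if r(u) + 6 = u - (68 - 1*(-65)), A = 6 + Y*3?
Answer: -1/61481 ≈ -1.6265e-5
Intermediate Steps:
A = 6 (A = 6 + 0*3 = 6 + 0 = 6)
V(b, M) = -5 + b
r(u) = -139 + u (r(u) = -6 + (u - (68 - 1*(-65))) = -6 + (u - (68 + 65)) = -6 + (u - 1*133) = -6 + (u - 133) = -6 + (-133 + u) = -139 + u)
1/(-61343 + r(V(A, 4*3))) = 1/(-61343 + (-139 + (-5 + 6))) = 1/(-61343 + (-139 + 1)) = 1/(-61343 - 138) = 1/(-61481) = -1/61481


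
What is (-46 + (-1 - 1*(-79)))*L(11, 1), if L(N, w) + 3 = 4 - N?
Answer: -320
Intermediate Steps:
L(N, w) = 1 - N (L(N, w) = -3 + (4 - N) = 1 - N)
(-46 + (-1 - 1*(-79)))*L(11, 1) = (-46 + (-1 - 1*(-79)))*(1 - 1*11) = (-46 + (-1 + 79))*(1 - 11) = (-46 + 78)*(-10) = 32*(-10) = -320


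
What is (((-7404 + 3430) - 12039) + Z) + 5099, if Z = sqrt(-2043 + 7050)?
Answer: -10914 + sqrt(5007) ≈ -10843.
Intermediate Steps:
Z = sqrt(5007) ≈ 70.760
(((-7404 + 3430) - 12039) + Z) + 5099 = (((-7404 + 3430) - 12039) + sqrt(5007)) + 5099 = ((-3974 - 12039) + sqrt(5007)) + 5099 = (-16013 + sqrt(5007)) + 5099 = -10914 + sqrt(5007)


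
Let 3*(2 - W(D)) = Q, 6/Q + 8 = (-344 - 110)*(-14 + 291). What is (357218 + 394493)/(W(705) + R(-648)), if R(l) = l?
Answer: -47269842813/40622417 ≈ -1163.6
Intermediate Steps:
Q = -1/20961 (Q = 6/(-8 + (-344 - 110)*(-14 + 291)) = 6/(-8 - 454*277) = 6/(-8 - 125758) = 6/(-125766) = 6*(-1/125766) = -1/20961 ≈ -4.7708e-5)
W(D) = 125767/62883 (W(D) = 2 - ⅓*(-1/20961) = 2 + 1/62883 = 125767/62883)
(357218 + 394493)/(W(705) + R(-648)) = (357218 + 394493)/(125767/62883 - 648) = 751711/(-40622417/62883) = 751711*(-62883/40622417) = -47269842813/40622417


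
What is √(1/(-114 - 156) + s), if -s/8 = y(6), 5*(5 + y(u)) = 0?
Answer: √323970/90 ≈ 6.3243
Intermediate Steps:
y(u) = -5 (y(u) = -5 + (⅕)*0 = -5 + 0 = -5)
s = 40 (s = -8*(-5) = 40)
√(1/(-114 - 156) + s) = √(1/(-114 - 156) + 40) = √(1/(-270) + 40) = √(-1/270 + 40) = √(10799/270) = √323970/90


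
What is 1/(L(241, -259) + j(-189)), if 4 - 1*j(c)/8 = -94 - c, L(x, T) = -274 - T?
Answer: -1/743 ≈ -0.0013459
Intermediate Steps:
j(c) = 784 + 8*c (j(c) = 32 - 8*(-94 - c) = 32 + (752 + 8*c) = 784 + 8*c)
1/(L(241, -259) + j(-189)) = 1/((-274 - 1*(-259)) + (784 + 8*(-189))) = 1/((-274 + 259) + (784 - 1512)) = 1/(-15 - 728) = 1/(-743) = -1/743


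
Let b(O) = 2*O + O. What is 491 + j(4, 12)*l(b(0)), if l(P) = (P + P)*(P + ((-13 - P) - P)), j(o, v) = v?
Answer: 491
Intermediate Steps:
b(O) = 3*O
l(P) = 2*P*(-13 - P) (l(P) = (2*P)*(P + (-13 - 2*P)) = (2*P)*(-13 - P) = 2*P*(-13 - P))
491 + j(4, 12)*l(b(0)) = 491 + 12*(-2*3*0*(13 + 3*0)) = 491 + 12*(-2*0*(13 + 0)) = 491 + 12*(-2*0*13) = 491 + 12*0 = 491 + 0 = 491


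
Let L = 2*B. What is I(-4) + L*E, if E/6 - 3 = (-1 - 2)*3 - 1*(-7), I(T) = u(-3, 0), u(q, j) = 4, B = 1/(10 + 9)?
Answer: 88/19 ≈ 4.6316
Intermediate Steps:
B = 1/19 ≈ 0.052632
I(T) = 4
E = 6 (E = 18 + 6*((-1 - 2)*3 - 1*(-7)) = 18 + 6*(-3*3 + 7) = 18 + 6*(-9 + 7) = 18 + 6*(-2) = 18 - 12 = 6)
L = 2/19 (L = 2*(1/19) = 2/19 ≈ 0.10526)
I(-4) + L*E = 4 + (2/19)*6 = 4 + 12/19 = 88/19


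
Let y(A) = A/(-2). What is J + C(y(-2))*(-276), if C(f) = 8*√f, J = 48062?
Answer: 45854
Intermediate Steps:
y(A) = -A/2 (y(A) = A*(-½) = -A/2)
J + C(y(-2))*(-276) = 48062 + (8*√(-½*(-2)))*(-276) = 48062 + (8*√1)*(-276) = 48062 + (8*1)*(-276) = 48062 + 8*(-276) = 48062 - 2208 = 45854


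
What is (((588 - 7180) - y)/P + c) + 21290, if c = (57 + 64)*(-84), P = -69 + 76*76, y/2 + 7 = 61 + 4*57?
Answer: 63488926/5707 ≈ 11125.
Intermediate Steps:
y = 564 (y = -14 + 2*(61 + 4*57) = -14 + 2*(61 + 228) = -14 + 2*289 = -14 + 578 = 564)
P = 5707 (P = -69 + 5776 = 5707)
c = -10164 (c = 121*(-84) = -10164)
(((588 - 7180) - y)/P + c) + 21290 = (((588 - 7180) - 1*564)/5707 - 10164) + 21290 = ((-6592 - 564)*(1/5707) - 10164) + 21290 = (-7156*1/5707 - 10164) + 21290 = (-7156/5707 - 10164) + 21290 = -58013104/5707 + 21290 = 63488926/5707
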